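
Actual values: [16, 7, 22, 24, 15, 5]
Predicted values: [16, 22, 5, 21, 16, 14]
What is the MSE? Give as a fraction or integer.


MSE = (1/6) * ((16-16)^2=0 + (7-22)^2=225 + (22-5)^2=289 + (24-21)^2=9 + (15-16)^2=1 + (5-14)^2=81). Sum = 605. MSE = 605/6.

605/6


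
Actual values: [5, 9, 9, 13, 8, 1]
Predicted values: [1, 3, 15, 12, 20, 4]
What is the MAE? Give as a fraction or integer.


MAE = (1/6) * (|5-1|=4 + |9-3|=6 + |9-15|=6 + |13-12|=1 + |8-20|=12 + |1-4|=3). Sum = 32. MAE = 16/3.

16/3


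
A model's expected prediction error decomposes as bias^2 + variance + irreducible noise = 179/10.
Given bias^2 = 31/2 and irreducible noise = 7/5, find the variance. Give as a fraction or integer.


Total error = bias^2 + variance + irreducible noise. So variance = 179/10 - 31/2 - 7/5 = 1.

1


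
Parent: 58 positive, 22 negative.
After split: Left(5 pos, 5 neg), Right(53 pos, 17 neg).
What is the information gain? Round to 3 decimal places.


H(parent) = 0.8485. H(left) = 1.0000, H(right) = 0.7998. Weighted = (10/80)*1.0000 + (70/80)*0.7998 = 0.8248. IG = 0.8485 - 0.8248 = 0.0237, which rounds to 0.024.

0.024


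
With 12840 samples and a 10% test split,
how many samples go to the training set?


Test set = 12840 * 10% = 1284. Training set = 12840 - 1284 = 11556.

11556


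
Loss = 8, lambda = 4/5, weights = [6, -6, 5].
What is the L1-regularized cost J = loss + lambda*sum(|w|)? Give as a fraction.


L1 norm = sum(|w|) = 17. J = 8 + 4/5 * 17 = 108/5.

108/5


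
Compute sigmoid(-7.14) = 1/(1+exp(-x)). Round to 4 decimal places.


sigma(-7.14) = 1/(1+e^(7.14)) = 1/(1+1261.428389) = 1/1262.428389 = 0.0008.

0.0008


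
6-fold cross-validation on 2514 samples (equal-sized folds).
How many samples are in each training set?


Each validation fold has 2514/6 = 419 samples. Training set = 2514 - 419 = 2095.

2095


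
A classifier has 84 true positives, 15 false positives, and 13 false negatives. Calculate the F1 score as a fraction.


Precision = 84/99 = 28/33. Recall = 84/97 = 84/97. F1 = 2*P*R/(P+R) = 6/7.

6/7


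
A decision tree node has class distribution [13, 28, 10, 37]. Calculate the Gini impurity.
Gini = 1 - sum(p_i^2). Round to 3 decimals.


Total = 88. Proportions: 13/88, 28/88, 10/88, 37/88. sum(p_i^2) = 0.3128. Gini = 1 - 0.3128 = 0.6872, which rounds to 0.687.

0.687


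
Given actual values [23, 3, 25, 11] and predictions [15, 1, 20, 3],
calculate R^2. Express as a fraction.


Mean(y) = 31/2. SS_res = 157. SS_tot = 323. R^2 = 1 - 157/(323) = 166/323.

166/323


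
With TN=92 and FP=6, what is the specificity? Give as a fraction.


Specificity = TN / (TN + FP) = 92 / 98 = 46/49.

46/49


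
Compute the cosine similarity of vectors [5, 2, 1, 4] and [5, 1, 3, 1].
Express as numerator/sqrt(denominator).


dot = 34. |a|^2 = 46, |b|^2 = 36. cos = 34/sqrt(1656).

34/sqrt(1656)


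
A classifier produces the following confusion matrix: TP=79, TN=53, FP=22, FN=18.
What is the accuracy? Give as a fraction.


Accuracy = (TP + TN) / (TP + TN + FP + FN) = (79 + 53) / 172 = 33/43.

33/43


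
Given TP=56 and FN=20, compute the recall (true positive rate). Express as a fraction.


Recall = TP / (TP + FN) = 56 / 76 = 14/19.

14/19


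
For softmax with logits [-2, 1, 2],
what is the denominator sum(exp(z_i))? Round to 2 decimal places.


Denom = e^-2=0.1353 + e^1=2.7183 + e^2=7.3891. Sum = 10.2427, which rounds to 10.24.

10.24


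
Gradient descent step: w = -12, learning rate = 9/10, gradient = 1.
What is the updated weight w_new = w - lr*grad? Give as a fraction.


w_new = -12 - 9/10 * 1 = -12 - 9/10 = -129/10.

-129/10


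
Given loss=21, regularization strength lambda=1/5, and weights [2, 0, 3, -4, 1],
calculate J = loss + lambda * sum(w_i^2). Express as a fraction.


L2 sq norm = sum(w^2) = 30. J = 21 + 1/5 * 30 = 27.

27


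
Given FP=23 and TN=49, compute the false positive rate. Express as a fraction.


FPR = FP / (FP + TN) = 23 / 72 = 23/72.

23/72


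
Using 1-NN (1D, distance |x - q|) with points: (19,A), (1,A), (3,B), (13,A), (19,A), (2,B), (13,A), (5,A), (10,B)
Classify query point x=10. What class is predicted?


Distances: |19-10|=9, |1-10|=9, |3-10|=7, |13-10|=3, |19-10|=9, |2-10|=8, |13-10|=3, |5-10|=5, |10-10|=0. 1 nearest: (10,B). Counts: {'B': 1}. Majority class: B.

B


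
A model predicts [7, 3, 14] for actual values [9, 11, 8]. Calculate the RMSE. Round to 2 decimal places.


MSE = 34.6667. RMSE = sqrt(34.6667) = 5.89.

5.89


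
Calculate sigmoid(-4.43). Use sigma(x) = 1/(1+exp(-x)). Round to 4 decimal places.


sigma(-4.43) = 1/(1+e^(4.43)) = 1/(1+83.931417) = 1/84.931417 = 0.0118.

0.0118


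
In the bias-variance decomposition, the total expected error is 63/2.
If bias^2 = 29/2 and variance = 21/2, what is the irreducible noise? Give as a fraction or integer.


Total error = bias^2 + variance + irreducible noise. So irreducible noise = 63/2 - 29/2 - 21/2 = 13/2.

13/2


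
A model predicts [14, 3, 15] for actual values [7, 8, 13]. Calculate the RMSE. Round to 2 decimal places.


MSE = 26.0000. RMSE = sqrt(26.0000) = 5.10.

5.10


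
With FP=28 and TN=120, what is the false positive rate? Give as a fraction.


FPR = FP / (FP + TN) = 28 / 148 = 7/37.

7/37


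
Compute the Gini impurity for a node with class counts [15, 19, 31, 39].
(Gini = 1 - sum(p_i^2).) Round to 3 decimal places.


Total = 104. Proportions: 15/104, 19/104, 31/104, 39/104. sum(p_i^2) = 0.2837. Gini = 1 - 0.2837 = 0.7163, which rounds to 0.716.

0.716


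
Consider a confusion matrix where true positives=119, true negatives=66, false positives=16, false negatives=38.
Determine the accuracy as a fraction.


Accuracy = (TP + TN) / (TP + TN + FP + FN) = (119 + 66) / 239 = 185/239.

185/239


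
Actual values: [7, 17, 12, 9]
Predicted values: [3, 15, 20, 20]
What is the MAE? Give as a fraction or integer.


MAE = (1/4) * (|7-3|=4 + |17-15|=2 + |12-20|=8 + |9-20|=11). Sum = 25. MAE = 25/4.

25/4


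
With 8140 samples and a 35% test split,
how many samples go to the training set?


Test set = 8140 * 35% = 2849. Training set = 8140 - 2849 = 5291.

5291


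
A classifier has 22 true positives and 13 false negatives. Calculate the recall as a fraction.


Recall = TP / (TP + FN) = 22 / 35 = 22/35.

22/35


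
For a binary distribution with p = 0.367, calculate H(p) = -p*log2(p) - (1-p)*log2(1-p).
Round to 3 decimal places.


H = -0.367*log2(0.367) - 0.633*log2(0.633) = 0.948.

0.948


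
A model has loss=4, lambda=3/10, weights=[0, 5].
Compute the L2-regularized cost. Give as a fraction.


L2 sq norm = sum(w^2) = 25. J = 4 + 3/10 * 25 = 23/2.

23/2


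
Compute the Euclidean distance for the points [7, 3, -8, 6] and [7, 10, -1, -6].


d = sqrt(sum of squared differences). (7-7)^2=0, (3-10)^2=49, (-8--1)^2=49, (6--6)^2=144. Sum = 242.

sqrt(242)


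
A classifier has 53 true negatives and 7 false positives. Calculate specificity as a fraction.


Specificity = TN / (TN + FP) = 53 / 60 = 53/60.

53/60


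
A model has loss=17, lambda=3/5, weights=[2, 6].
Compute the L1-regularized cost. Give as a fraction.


L1 norm = sum(|w|) = 8. J = 17 + 3/5 * 8 = 109/5.

109/5


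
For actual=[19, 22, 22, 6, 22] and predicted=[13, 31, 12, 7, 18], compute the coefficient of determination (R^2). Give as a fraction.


Mean(y) = 91/5. SS_res = 234. SS_tot = 964/5. R^2 = 1 - 234/(964/5) = -103/482.

-103/482


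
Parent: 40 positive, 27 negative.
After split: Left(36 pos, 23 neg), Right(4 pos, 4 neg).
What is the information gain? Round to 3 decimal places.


H(parent) = 0.9727. H(left) = 0.9647, H(right) = 1.0000. Weighted = (59/67)*0.9647 + (8/67)*1.0000 = 0.9689. IG = 0.9727 - 0.9689 = 0.0038, which rounds to 0.004.

0.004


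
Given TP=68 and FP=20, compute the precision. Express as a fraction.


Precision = TP / (TP + FP) = 68 / 88 = 17/22.

17/22


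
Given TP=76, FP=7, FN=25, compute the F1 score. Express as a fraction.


Precision = 76/83 = 76/83. Recall = 76/101 = 76/101. F1 = 2*P*R/(P+R) = 19/23.

19/23


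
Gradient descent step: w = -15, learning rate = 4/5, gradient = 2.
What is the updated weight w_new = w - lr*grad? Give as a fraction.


w_new = -15 - 4/5 * 2 = -15 - 8/5 = -83/5.

-83/5


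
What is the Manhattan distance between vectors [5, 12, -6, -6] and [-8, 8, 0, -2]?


d = sum of absolute differences: |5--8|=13 + |12-8|=4 + |-6-0|=6 + |-6--2|=4 = 27.

27


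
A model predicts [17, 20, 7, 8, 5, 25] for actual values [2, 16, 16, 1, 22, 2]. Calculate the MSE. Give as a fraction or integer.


MSE = (1/6) * ((2-17)^2=225 + (16-20)^2=16 + (16-7)^2=81 + (1-8)^2=49 + (22-5)^2=289 + (2-25)^2=529). Sum = 1189. MSE = 1189/6.

1189/6


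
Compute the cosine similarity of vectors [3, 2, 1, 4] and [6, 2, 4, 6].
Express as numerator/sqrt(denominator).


dot = 50. |a|^2 = 30, |b|^2 = 92. cos = 50/sqrt(2760).

50/sqrt(2760)


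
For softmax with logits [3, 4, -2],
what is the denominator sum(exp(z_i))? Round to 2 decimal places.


Denom = e^3=20.0855 + e^4=54.5982 + e^-2=0.1353. Sum = 74.8190, which rounds to 74.82.

74.82


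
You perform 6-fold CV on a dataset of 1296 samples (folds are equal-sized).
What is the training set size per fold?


Each validation fold has 1296/6 = 216 samples. Training set = 1296 - 216 = 1080.

1080


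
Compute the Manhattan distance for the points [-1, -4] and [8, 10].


d = sum of absolute differences: |-1-8|=9 + |-4-10|=14 = 23.

23


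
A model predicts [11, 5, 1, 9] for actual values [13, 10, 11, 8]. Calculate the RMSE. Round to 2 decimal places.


MSE = 32.5000. RMSE = sqrt(32.5000) = 5.70.

5.70


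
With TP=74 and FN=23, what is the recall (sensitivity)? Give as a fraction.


Recall = TP / (TP + FN) = 74 / 97 = 74/97.

74/97


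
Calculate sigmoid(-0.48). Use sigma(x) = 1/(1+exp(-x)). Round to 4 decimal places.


sigma(-0.48) = 1/(1+e^(0.48)) = 1/(1+1.616074) = 1/2.616074 = 0.3823.

0.3823


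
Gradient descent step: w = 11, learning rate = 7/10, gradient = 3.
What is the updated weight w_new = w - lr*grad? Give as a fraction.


w_new = 11 - 7/10 * 3 = 11 - 21/10 = 89/10.

89/10


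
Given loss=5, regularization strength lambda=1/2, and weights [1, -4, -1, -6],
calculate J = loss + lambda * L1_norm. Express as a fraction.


L1 norm = sum(|w|) = 12. J = 5 + 1/2 * 12 = 11.

11


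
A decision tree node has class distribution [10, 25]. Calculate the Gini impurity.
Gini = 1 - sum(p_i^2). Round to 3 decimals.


Total = 35. Proportions: 10/35, 25/35. sum(p_i^2) = 0.5918. Gini = 1 - 0.5918 = 0.4082, which rounds to 0.408.

0.408


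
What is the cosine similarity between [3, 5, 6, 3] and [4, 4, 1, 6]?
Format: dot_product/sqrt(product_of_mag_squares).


dot = 56. |a|^2 = 79, |b|^2 = 69. cos = 56/sqrt(5451).

56/sqrt(5451)


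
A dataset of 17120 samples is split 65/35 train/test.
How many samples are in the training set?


Test set = 17120 * 35% = 5992. Training set = 17120 - 5992 = 11128.

11128


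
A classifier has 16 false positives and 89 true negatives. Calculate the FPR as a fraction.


FPR = FP / (FP + TN) = 16 / 105 = 16/105.

16/105


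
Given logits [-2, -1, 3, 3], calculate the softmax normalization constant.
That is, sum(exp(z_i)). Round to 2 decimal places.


Denom = e^-2=0.1353 + e^-1=0.3679 + e^3=20.0855 + e^3=20.0855. Sum = 40.6742, which rounds to 40.67.

40.67


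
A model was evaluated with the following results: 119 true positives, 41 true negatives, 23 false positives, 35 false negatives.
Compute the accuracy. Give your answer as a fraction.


Accuracy = (TP + TN) / (TP + TN + FP + FN) = (119 + 41) / 218 = 80/109.

80/109


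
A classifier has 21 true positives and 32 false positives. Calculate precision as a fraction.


Precision = TP / (TP + FP) = 21 / 53 = 21/53.

21/53


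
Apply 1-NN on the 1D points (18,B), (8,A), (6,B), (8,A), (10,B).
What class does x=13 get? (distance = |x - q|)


Distances: |18-13|=5, |8-13|=5, |6-13|=7, |8-13|=5, |10-13|=3. 1 nearest: (10,B). Counts: {'B': 1}. Majority class: B.

B


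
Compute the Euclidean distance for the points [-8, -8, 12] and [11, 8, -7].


d = sqrt(sum of squared differences). (-8-11)^2=361, (-8-8)^2=256, (12--7)^2=361. Sum = 978.

sqrt(978)


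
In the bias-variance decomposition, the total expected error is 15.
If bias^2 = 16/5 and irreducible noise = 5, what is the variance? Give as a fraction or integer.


Total error = bias^2 + variance + irreducible noise. So variance = 15 - 16/5 - 5 = 34/5.

34/5


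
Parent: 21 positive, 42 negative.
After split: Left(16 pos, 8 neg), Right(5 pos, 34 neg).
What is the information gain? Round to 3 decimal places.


H(parent) = 0.9183. H(left) = 0.9183, H(right) = 0.5525. Weighted = (24/63)*0.9183 + (39/63)*0.5525 = 0.6919. IG = 0.9183 - 0.6919 = 0.2264, which rounds to 0.226.

0.226


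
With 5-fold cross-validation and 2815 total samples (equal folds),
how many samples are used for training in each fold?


Each validation fold has 2815/5 = 563 samples. Training set = 2815 - 563 = 2252.

2252


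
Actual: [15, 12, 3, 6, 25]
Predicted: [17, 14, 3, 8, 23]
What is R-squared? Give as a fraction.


Mean(y) = 61/5. SS_res = 16. SS_tot = 1474/5. R^2 = 1 - 16/(1474/5) = 697/737.

697/737


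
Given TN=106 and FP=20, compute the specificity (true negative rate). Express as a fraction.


Specificity = TN / (TN + FP) = 106 / 126 = 53/63.

53/63


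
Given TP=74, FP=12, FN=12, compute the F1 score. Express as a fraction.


Precision = 74/86 = 37/43. Recall = 74/86 = 37/43. F1 = 2*P*R/(P+R) = 37/43.

37/43


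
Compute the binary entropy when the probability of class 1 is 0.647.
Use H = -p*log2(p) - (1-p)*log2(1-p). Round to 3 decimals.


H = -0.647*log2(0.647) - 0.353*log2(0.353) = 0.937.

0.937


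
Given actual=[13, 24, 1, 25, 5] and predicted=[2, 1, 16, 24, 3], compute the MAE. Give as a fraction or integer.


MAE = (1/5) * (|13-2|=11 + |24-1|=23 + |1-16|=15 + |25-24|=1 + |5-3|=2). Sum = 52. MAE = 52/5.

52/5


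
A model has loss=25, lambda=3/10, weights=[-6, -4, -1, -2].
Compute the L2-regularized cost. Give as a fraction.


L2 sq norm = sum(w^2) = 57. J = 25 + 3/10 * 57 = 421/10.

421/10


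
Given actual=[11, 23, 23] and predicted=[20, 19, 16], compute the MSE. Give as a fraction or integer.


MSE = (1/3) * ((11-20)^2=81 + (23-19)^2=16 + (23-16)^2=49). Sum = 146. MSE = 146/3.

146/3


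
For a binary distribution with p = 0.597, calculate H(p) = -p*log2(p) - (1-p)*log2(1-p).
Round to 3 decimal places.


H = -0.597*log2(0.597) - 0.403*log2(0.403) = 0.973.

0.973


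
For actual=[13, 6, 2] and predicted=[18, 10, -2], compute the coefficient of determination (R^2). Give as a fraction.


Mean(y) = 7. SS_res = 57. SS_tot = 62. R^2 = 1 - 57/(62) = 5/62.

5/62


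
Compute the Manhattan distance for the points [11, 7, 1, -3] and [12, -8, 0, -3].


d = sum of absolute differences: |11-12|=1 + |7--8|=15 + |1-0|=1 + |-3--3|=0 = 17.

17


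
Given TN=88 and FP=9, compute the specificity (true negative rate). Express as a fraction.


Specificity = TN / (TN + FP) = 88 / 97 = 88/97.

88/97


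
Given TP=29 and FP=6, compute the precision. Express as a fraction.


Precision = TP / (TP + FP) = 29 / 35 = 29/35.

29/35


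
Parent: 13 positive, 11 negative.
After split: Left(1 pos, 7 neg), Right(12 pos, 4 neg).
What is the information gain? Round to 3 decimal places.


H(parent) = 0.9950. H(left) = 0.5436, H(right) = 0.8113. Weighted = (8/24)*0.5436 + (16/24)*0.8113 = 0.7221. IG = 0.9950 - 0.7221 = 0.2729, which rounds to 0.273.

0.273


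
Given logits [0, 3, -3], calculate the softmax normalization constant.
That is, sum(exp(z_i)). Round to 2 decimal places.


Denom = e^0=1.0000 + e^3=20.0855 + e^-3=0.0498. Sum = 21.1353, which rounds to 21.14.

21.14


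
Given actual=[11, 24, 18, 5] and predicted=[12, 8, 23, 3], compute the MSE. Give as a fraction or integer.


MSE = (1/4) * ((11-12)^2=1 + (24-8)^2=256 + (18-23)^2=25 + (5-3)^2=4). Sum = 286. MSE = 143/2.

143/2


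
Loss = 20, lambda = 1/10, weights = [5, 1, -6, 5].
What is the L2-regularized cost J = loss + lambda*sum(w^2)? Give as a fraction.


L2 sq norm = sum(w^2) = 87. J = 20 + 1/10 * 87 = 287/10.

287/10


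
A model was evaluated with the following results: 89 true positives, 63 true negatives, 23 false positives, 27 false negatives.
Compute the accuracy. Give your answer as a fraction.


Accuracy = (TP + TN) / (TP + TN + FP + FN) = (89 + 63) / 202 = 76/101.

76/101


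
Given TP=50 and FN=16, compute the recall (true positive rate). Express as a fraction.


Recall = TP / (TP + FN) = 50 / 66 = 25/33.

25/33


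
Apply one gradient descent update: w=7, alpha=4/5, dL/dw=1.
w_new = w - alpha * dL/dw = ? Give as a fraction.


w_new = 7 - 4/5 * 1 = 7 - 4/5 = 31/5.

31/5


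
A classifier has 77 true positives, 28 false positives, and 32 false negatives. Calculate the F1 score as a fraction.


Precision = 77/105 = 11/15. Recall = 77/109 = 77/109. F1 = 2*P*R/(P+R) = 77/107.

77/107


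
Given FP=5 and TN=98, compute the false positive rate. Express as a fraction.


FPR = FP / (FP + TN) = 5 / 103 = 5/103.

5/103


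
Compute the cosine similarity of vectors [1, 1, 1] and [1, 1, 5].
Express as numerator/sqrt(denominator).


dot = 7. |a|^2 = 3, |b|^2 = 27. cos = 7/sqrt(81).

7/sqrt(81)


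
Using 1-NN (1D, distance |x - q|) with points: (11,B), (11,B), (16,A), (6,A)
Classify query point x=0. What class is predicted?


Distances: |11-0|=11, |11-0|=11, |16-0|=16, |6-0|=6. 1 nearest: (6,A). Counts: {'A': 1}. Majority class: A.

A


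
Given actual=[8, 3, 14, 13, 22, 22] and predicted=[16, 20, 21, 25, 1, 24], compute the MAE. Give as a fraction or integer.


MAE = (1/6) * (|8-16|=8 + |3-20|=17 + |14-21|=7 + |13-25|=12 + |22-1|=21 + |22-24|=2). Sum = 67. MAE = 67/6.

67/6


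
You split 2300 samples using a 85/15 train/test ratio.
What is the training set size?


Test set = 2300 * 15% = 345. Training set = 2300 - 345 = 1955.

1955


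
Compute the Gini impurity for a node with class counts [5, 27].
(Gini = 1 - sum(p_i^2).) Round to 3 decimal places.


Total = 32. Proportions: 5/32, 27/32. sum(p_i^2) = 0.7363. Gini = 1 - 0.7363 = 0.2637, which rounds to 0.264.

0.264


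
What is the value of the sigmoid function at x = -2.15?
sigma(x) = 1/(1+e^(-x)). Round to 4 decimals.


sigma(-2.15) = 1/(1+e^(2.15)) = 1/(1+8.584858) = 1/9.584858 = 0.1043.

0.1043


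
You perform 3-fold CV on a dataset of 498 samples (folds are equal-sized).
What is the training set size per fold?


Each validation fold has 498/3 = 166 samples. Training set = 498 - 166 = 332.

332


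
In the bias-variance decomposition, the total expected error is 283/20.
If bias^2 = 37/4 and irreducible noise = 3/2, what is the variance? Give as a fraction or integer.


Total error = bias^2 + variance + irreducible noise. So variance = 283/20 - 37/4 - 3/2 = 17/5.

17/5


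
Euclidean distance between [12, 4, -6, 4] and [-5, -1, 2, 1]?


d = sqrt(sum of squared differences). (12--5)^2=289, (4--1)^2=25, (-6-2)^2=64, (4-1)^2=9. Sum = 387.

sqrt(387)


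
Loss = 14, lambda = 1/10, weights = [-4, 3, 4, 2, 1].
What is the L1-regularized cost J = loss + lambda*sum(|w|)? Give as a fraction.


L1 norm = sum(|w|) = 14. J = 14 + 1/10 * 14 = 77/5.

77/5


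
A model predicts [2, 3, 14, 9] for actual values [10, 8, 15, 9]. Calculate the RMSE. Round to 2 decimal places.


MSE = 22.5000. RMSE = sqrt(22.5000) = 4.74.

4.74


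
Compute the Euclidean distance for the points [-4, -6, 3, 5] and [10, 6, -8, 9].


d = sqrt(sum of squared differences). (-4-10)^2=196, (-6-6)^2=144, (3--8)^2=121, (5-9)^2=16. Sum = 477.

sqrt(477)


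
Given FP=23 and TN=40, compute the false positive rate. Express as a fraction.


FPR = FP / (FP + TN) = 23 / 63 = 23/63.

23/63


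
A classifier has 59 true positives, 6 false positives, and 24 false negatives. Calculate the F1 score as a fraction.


Precision = 59/65 = 59/65. Recall = 59/83 = 59/83. F1 = 2*P*R/(P+R) = 59/74.

59/74


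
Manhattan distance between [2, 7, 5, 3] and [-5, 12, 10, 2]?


d = sum of absolute differences: |2--5|=7 + |7-12|=5 + |5-10|=5 + |3-2|=1 = 18.

18


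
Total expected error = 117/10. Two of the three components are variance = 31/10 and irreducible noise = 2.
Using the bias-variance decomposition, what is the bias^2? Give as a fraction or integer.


Total error = bias^2 + variance + irreducible noise. So bias^2 = 117/10 - 31/10 - 2 = 33/5.

33/5


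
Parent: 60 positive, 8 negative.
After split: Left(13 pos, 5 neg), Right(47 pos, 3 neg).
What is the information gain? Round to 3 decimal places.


H(parent) = 0.5226. H(left) = 0.8524, H(right) = 0.3274. Weighted = (18/68)*0.8524 + (50/68)*0.3274 = 0.4664. IG = 0.5226 - 0.4664 = 0.0562, which rounds to 0.056.

0.056


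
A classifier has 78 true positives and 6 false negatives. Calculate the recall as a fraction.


Recall = TP / (TP + FN) = 78 / 84 = 13/14.

13/14


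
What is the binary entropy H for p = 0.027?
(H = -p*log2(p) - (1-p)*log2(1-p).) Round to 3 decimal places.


H = -0.027*log2(0.027) - 0.973*log2(0.973) = 0.179.

0.179


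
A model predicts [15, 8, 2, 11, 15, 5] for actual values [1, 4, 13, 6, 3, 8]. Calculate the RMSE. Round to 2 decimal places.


MSE = 85.1667. RMSE = sqrt(85.1667) = 9.23.

9.23


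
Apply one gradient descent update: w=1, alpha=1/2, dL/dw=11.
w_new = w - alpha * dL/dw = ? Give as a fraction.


w_new = 1 - 1/2 * 11 = 1 - 11/2 = -9/2.

-9/2


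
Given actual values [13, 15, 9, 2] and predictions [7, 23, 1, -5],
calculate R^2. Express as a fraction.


Mean(y) = 39/4. SS_res = 213. SS_tot = 395/4. R^2 = 1 - 213/(395/4) = -457/395.

-457/395


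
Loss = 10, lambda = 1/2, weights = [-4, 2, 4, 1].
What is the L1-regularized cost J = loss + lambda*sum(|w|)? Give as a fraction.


L1 norm = sum(|w|) = 11. J = 10 + 1/2 * 11 = 31/2.

31/2


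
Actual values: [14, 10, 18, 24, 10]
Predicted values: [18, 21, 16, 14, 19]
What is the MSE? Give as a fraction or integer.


MSE = (1/5) * ((14-18)^2=16 + (10-21)^2=121 + (18-16)^2=4 + (24-14)^2=100 + (10-19)^2=81). Sum = 322. MSE = 322/5.

322/5


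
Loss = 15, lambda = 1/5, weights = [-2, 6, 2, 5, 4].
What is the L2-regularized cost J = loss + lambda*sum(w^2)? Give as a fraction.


L2 sq norm = sum(w^2) = 85. J = 15 + 1/5 * 85 = 32.

32


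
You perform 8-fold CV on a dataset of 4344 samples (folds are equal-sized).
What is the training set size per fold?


Each validation fold has 4344/8 = 543 samples. Training set = 4344 - 543 = 3801.

3801


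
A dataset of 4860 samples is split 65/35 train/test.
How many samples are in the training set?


Test set = 4860 * 35% = 1701. Training set = 4860 - 1701 = 3159.

3159


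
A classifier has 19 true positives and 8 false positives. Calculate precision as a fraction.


Precision = TP / (TP + FP) = 19 / 27 = 19/27.

19/27


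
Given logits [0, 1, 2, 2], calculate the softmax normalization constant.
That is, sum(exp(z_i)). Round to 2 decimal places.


Denom = e^0=1.0000 + e^1=2.7183 + e^2=7.3891 + e^2=7.3891. Sum = 18.4965, which rounds to 18.50.

18.50


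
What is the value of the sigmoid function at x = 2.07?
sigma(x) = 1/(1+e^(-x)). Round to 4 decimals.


sigma(2.07) = 1/(1+e^(-2.07)) = 1/(1+0.126186) = 1/1.126186 = 0.8880.

0.8880


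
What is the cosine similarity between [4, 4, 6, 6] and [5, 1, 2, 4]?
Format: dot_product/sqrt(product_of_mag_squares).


dot = 60. |a|^2 = 104, |b|^2 = 46. cos = 60/sqrt(4784).

60/sqrt(4784)


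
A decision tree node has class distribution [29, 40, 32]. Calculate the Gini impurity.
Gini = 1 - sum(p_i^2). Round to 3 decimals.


Total = 101. Proportions: 29/101, 40/101, 32/101. sum(p_i^2) = 0.3397. Gini = 1 - 0.3397 = 0.6603, which rounds to 0.660.

0.660


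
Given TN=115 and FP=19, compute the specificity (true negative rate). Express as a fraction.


Specificity = TN / (TN + FP) = 115 / 134 = 115/134.

115/134


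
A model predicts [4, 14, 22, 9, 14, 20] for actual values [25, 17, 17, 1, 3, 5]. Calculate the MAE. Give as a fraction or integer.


MAE = (1/6) * (|25-4|=21 + |17-14|=3 + |17-22|=5 + |1-9|=8 + |3-14|=11 + |5-20|=15). Sum = 63. MAE = 21/2.

21/2


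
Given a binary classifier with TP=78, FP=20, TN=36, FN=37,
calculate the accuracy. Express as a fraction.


Accuracy = (TP + TN) / (TP + TN + FP + FN) = (78 + 36) / 171 = 2/3.

2/3


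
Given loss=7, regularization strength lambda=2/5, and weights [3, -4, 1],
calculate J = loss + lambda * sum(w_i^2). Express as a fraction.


L2 sq norm = sum(w^2) = 26. J = 7 + 2/5 * 26 = 87/5.

87/5


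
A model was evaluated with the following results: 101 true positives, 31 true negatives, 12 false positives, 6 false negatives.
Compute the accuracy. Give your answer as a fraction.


Accuracy = (TP + TN) / (TP + TN + FP + FN) = (101 + 31) / 150 = 22/25.

22/25


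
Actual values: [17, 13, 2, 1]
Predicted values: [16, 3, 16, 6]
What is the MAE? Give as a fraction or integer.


MAE = (1/4) * (|17-16|=1 + |13-3|=10 + |2-16|=14 + |1-6|=5). Sum = 30. MAE = 15/2.

15/2


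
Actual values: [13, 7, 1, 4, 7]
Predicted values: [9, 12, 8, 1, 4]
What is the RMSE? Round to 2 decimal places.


MSE = 21.6000. RMSE = sqrt(21.6000) = 4.65.

4.65


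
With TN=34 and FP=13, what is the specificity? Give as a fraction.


Specificity = TN / (TN + FP) = 34 / 47 = 34/47.

34/47


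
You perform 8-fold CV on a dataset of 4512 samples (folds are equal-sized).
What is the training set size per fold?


Each validation fold has 4512/8 = 564 samples. Training set = 4512 - 564 = 3948.

3948


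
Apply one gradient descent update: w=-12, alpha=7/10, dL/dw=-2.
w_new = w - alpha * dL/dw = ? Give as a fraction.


w_new = -12 - 7/10 * -2 = -12 - -7/5 = -53/5.

-53/5


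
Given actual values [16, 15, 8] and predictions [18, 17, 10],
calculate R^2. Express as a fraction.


Mean(y) = 13. SS_res = 12. SS_tot = 38. R^2 = 1 - 12/(38) = 13/19.

13/19


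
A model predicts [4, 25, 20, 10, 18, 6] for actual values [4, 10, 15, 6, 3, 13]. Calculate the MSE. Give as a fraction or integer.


MSE = (1/6) * ((4-4)^2=0 + (10-25)^2=225 + (15-20)^2=25 + (6-10)^2=16 + (3-18)^2=225 + (13-6)^2=49). Sum = 540. MSE = 90.

90


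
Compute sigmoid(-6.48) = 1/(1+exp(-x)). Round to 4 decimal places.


sigma(-6.48) = 1/(1+e^(6.48)) = 1/(1+651.970946) = 1/652.970946 = 0.0015.

0.0015


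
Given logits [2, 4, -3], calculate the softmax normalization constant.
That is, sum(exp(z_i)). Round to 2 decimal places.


Denom = e^2=7.3891 + e^4=54.5982 + e^-3=0.0498. Sum = 62.0371, which rounds to 62.04.

62.04


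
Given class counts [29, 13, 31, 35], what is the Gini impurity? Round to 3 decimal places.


Total = 108. Proportions: 29/108, 13/108, 31/108, 35/108. sum(p_i^2) = 0.2740. Gini = 1 - 0.2740 = 0.7260, which rounds to 0.726.

0.726


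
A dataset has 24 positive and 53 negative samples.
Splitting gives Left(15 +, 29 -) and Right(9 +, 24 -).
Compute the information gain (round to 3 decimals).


H(parent) = 0.8951. H(left) = 0.9257, H(right) = 0.8454. Weighted = (44/77)*0.9257 + (33/77)*0.8454 = 0.8913. IG = 0.8951 - 0.8913 = 0.0038, which rounds to 0.004.

0.004


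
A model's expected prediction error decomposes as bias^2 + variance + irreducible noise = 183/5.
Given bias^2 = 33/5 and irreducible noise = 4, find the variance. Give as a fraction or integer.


Total error = bias^2 + variance + irreducible noise. So variance = 183/5 - 33/5 - 4 = 26.

26


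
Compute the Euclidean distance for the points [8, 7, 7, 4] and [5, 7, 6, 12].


d = sqrt(sum of squared differences). (8-5)^2=9, (7-7)^2=0, (7-6)^2=1, (4-12)^2=64. Sum = 74.

sqrt(74)


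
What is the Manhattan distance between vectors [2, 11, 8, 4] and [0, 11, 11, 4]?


d = sum of absolute differences: |2-0|=2 + |11-11|=0 + |8-11|=3 + |4-4|=0 = 5.

5


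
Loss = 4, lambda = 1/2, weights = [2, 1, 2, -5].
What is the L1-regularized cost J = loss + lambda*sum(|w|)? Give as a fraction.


L1 norm = sum(|w|) = 10. J = 4 + 1/2 * 10 = 9.

9


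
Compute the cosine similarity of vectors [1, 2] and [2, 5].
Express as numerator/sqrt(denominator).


dot = 12. |a|^2 = 5, |b|^2 = 29. cos = 12/sqrt(145).

12/sqrt(145)


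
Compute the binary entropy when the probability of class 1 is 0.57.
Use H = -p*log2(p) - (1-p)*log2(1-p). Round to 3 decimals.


H = -0.57*log2(0.57) - 0.43*log2(0.43) = 0.986.

0.986


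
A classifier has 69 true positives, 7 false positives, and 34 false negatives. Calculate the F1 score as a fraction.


Precision = 69/76 = 69/76. Recall = 69/103 = 69/103. F1 = 2*P*R/(P+R) = 138/179.

138/179


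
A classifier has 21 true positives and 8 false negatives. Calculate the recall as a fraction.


Recall = TP / (TP + FN) = 21 / 29 = 21/29.

21/29


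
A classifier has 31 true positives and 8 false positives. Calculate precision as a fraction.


Precision = TP / (TP + FP) = 31 / 39 = 31/39.

31/39


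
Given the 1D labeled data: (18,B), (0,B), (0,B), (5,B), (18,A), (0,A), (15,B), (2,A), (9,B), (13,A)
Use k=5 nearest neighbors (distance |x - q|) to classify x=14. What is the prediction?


Distances: |18-14|=4, |0-14|=14, |0-14|=14, |5-14|=9, |18-14|=4, |0-14|=14, |15-14|=1, |2-14|=12, |9-14|=5, |13-14|=1. 5 nearest: (13,A), (15,B), (18,A), (18,B), (9,B). Counts: {'A': 2, 'B': 3}. Majority class: B.

B


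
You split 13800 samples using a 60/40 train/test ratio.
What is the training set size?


Test set = 13800 * 40% = 5520. Training set = 13800 - 5520 = 8280.

8280


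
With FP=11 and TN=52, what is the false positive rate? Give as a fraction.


FPR = FP / (FP + TN) = 11 / 63 = 11/63.

11/63


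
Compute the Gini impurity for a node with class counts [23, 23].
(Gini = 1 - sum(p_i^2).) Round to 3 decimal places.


Total = 46. Proportions: 23/46, 23/46. sum(p_i^2) = 0.5000. Gini = 1 - 0.5000 = 0.5000, which rounds to 0.500.

0.500


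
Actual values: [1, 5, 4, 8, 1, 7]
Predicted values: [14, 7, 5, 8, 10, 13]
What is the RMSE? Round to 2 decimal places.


MSE = 48.5000. RMSE = sqrt(48.5000) = 6.96.

6.96


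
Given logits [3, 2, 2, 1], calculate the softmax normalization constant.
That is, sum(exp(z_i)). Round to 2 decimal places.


Denom = e^3=20.0855 + e^2=7.3891 + e^2=7.3891 + e^1=2.7183. Sum = 37.5820, which rounds to 37.58.

37.58


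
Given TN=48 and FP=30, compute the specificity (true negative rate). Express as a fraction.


Specificity = TN / (TN + FP) = 48 / 78 = 8/13.

8/13


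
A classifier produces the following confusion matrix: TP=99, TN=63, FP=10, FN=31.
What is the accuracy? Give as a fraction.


Accuracy = (TP + TN) / (TP + TN + FP + FN) = (99 + 63) / 203 = 162/203.

162/203


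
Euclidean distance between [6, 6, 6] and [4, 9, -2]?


d = sqrt(sum of squared differences). (6-4)^2=4, (6-9)^2=9, (6--2)^2=64. Sum = 77.

sqrt(77)


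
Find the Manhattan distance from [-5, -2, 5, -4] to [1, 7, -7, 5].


d = sum of absolute differences: |-5-1|=6 + |-2-7|=9 + |5--7|=12 + |-4-5|=9 = 36.

36


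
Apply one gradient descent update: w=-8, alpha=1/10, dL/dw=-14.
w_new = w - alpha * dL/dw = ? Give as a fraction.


w_new = -8 - 1/10 * -14 = -8 - -7/5 = -33/5.

-33/5


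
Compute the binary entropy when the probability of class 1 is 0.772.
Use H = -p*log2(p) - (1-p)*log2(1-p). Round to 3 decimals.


H = -0.772*log2(0.772) - 0.228*log2(0.228) = 0.775.

0.775


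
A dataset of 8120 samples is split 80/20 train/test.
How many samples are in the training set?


Test set = 8120 * 20% = 1624. Training set = 8120 - 1624 = 6496.

6496


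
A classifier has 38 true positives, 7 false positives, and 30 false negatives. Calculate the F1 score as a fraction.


Precision = 38/45 = 38/45. Recall = 38/68 = 19/34. F1 = 2*P*R/(P+R) = 76/113.

76/113


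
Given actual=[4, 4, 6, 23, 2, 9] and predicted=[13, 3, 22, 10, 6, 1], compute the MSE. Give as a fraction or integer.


MSE = (1/6) * ((4-13)^2=81 + (4-3)^2=1 + (6-22)^2=256 + (23-10)^2=169 + (2-6)^2=16 + (9-1)^2=64). Sum = 587. MSE = 587/6.

587/6


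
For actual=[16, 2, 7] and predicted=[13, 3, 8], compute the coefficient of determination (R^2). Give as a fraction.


Mean(y) = 25/3. SS_res = 11. SS_tot = 302/3. R^2 = 1 - 11/(302/3) = 269/302.

269/302


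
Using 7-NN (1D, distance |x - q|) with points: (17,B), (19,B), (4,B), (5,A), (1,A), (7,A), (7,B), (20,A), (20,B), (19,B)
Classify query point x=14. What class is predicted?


Distances: |17-14|=3, |19-14|=5, |4-14|=10, |5-14|=9, |1-14|=13, |7-14|=7, |7-14|=7, |20-14|=6, |20-14|=6, |19-14|=5. 7 nearest: (17,B), (19,B), (19,B), (20,A), (20,B), (7,A), (7,B). Counts: {'B': 5, 'A': 2}. Majority class: B.

B


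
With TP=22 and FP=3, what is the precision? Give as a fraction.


Precision = TP / (TP + FP) = 22 / 25 = 22/25.

22/25


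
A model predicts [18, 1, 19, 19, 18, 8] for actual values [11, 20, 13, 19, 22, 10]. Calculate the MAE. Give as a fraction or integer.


MAE = (1/6) * (|11-18|=7 + |20-1|=19 + |13-19|=6 + |19-19|=0 + |22-18|=4 + |10-8|=2). Sum = 38. MAE = 19/3.

19/3


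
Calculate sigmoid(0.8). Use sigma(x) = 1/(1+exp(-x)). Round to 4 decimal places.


sigma(0.8) = 1/(1+e^(-0.8)) = 1/(1+0.449329) = 1/1.449329 = 0.6900.

0.6900


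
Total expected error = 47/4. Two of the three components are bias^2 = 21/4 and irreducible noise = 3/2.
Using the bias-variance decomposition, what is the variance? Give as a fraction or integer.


Total error = bias^2 + variance + irreducible noise. So variance = 47/4 - 21/4 - 3/2 = 5.

5


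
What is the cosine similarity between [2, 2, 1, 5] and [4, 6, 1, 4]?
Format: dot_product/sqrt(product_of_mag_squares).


dot = 41. |a|^2 = 34, |b|^2 = 69. cos = 41/sqrt(2346).

41/sqrt(2346)


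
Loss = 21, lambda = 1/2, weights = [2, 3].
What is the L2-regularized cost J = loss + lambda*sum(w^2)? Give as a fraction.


L2 sq norm = sum(w^2) = 13. J = 21 + 1/2 * 13 = 55/2.

55/2


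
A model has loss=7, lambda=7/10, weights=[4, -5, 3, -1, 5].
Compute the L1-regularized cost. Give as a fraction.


L1 norm = sum(|w|) = 18. J = 7 + 7/10 * 18 = 98/5.

98/5


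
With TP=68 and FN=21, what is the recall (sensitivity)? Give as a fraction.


Recall = TP / (TP + FN) = 68 / 89 = 68/89.

68/89


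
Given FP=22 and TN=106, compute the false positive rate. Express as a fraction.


FPR = FP / (FP + TN) = 22 / 128 = 11/64.

11/64


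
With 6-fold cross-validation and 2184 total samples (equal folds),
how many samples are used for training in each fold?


Each validation fold has 2184/6 = 364 samples. Training set = 2184 - 364 = 1820.

1820


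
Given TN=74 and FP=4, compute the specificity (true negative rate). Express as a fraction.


Specificity = TN / (TN + FP) = 74 / 78 = 37/39.

37/39


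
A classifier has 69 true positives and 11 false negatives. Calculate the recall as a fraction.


Recall = TP / (TP + FN) = 69 / 80 = 69/80.

69/80


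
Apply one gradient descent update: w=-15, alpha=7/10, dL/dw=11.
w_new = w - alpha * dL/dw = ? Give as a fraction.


w_new = -15 - 7/10 * 11 = -15 - 77/10 = -227/10.

-227/10


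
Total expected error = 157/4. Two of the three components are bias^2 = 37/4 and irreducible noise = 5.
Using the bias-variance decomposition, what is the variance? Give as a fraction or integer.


Total error = bias^2 + variance + irreducible noise. So variance = 157/4 - 37/4 - 5 = 25.

25


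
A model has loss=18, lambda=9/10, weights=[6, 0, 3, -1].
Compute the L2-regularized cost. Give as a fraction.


L2 sq norm = sum(w^2) = 46. J = 18 + 9/10 * 46 = 297/5.

297/5


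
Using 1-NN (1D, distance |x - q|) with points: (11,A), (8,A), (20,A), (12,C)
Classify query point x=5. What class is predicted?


Distances: |11-5|=6, |8-5|=3, |20-5|=15, |12-5|=7. 1 nearest: (8,A). Counts: {'A': 1}. Majority class: A.

A


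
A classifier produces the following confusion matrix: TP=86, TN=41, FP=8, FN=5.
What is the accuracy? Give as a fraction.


Accuracy = (TP + TN) / (TP + TN + FP + FN) = (86 + 41) / 140 = 127/140.

127/140


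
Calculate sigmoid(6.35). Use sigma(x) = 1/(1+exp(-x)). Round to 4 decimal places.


sigma(6.35) = 1/(1+e^(-6.35)) = 1/(1+0.001747) = 1/1.001747 = 0.9983.

0.9983


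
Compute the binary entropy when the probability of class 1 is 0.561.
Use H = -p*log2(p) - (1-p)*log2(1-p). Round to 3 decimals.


H = -0.561*log2(0.561) - 0.439*log2(0.439) = 0.989.

0.989


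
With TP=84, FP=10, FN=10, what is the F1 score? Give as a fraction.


Precision = 84/94 = 42/47. Recall = 84/94 = 42/47. F1 = 2*P*R/(P+R) = 42/47.

42/47


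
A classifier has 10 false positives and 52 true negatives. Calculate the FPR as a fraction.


FPR = FP / (FP + TN) = 10 / 62 = 5/31.

5/31


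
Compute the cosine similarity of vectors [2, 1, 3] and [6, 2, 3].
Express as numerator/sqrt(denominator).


dot = 23. |a|^2 = 14, |b|^2 = 49. cos = 23/sqrt(686).

23/sqrt(686)


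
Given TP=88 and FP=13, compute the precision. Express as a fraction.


Precision = TP / (TP + FP) = 88 / 101 = 88/101.

88/101


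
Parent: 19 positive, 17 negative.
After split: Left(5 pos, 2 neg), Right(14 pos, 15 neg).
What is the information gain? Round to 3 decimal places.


H(parent) = 0.9978. H(left) = 0.8631, H(right) = 0.9991. Weighted = (7/36)*0.8631 + (29/36)*0.9991 = 0.9727. IG = 0.9978 - 0.9727 = 0.0251, which rounds to 0.025.

0.025


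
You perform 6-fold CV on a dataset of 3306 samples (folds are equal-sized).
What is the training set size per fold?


Each validation fold has 3306/6 = 551 samples. Training set = 3306 - 551 = 2755.

2755


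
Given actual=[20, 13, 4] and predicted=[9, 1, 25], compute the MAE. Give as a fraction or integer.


MAE = (1/3) * (|20-9|=11 + |13-1|=12 + |4-25|=21). Sum = 44. MAE = 44/3.

44/3


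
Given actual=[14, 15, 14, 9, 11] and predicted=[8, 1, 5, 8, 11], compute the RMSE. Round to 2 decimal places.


MSE = 62.8000. RMSE = sqrt(62.8000) = 7.92.

7.92


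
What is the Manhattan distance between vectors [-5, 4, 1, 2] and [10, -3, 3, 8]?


d = sum of absolute differences: |-5-10|=15 + |4--3|=7 + |1-3|=2 + |2-8|=6 = 30.

30


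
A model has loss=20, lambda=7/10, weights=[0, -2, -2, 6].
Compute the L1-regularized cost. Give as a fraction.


L1 norm = sum(|w|) = 10. J = 20 + 7/10 * 10 = 27.

27


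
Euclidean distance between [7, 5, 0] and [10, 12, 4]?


d = sqrt(sum of squared differences). (7-10)^2=9, (5-12)^2=49, (0-4)^2=16. Sum = 74.

sqrt(74)


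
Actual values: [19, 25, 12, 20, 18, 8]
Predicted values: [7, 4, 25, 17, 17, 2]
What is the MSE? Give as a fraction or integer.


MSE = (1/6) * ((19-7)^2=144 + (25-4)^2=441 + (12-25)^2=169 + (20-17)^2=9 + (18-17)^2=1 + (8-2)^2=36). Sum = 800. MSE = 400/3.

400/3


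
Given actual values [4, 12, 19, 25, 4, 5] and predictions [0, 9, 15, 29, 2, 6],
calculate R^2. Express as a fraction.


Mean(y) = 23/2. SS_res = 62. SS_tot = 787/2. R^2 = 1 - 62/(787/2) = 663/787.

663/787


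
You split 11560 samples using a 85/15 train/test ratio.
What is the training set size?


Test set = 11560 * 15% = 1734. Training set = 11560 - 1734 = 9826.

9826


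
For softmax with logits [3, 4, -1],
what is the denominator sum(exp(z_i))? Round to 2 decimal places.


Denom = e^3=20.0855 + e^4=54.5982 + e^-1=0.3679. Sum = 75.0516, which rounds to 75.05.

75.05
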